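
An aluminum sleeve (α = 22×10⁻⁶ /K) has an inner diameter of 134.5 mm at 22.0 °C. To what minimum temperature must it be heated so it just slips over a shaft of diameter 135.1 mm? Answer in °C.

Required Δd = 135.1 − 134.5 = 0.6 mm
Δd = αd₀ΔT ⇒ ΔT = Δd/(αd₀) = 0.6 / (22×10⁻⁶ × 134.5) = 202.77 K
T_min = 22.0 + 202.77 = 224.77 °C

T = 225 °C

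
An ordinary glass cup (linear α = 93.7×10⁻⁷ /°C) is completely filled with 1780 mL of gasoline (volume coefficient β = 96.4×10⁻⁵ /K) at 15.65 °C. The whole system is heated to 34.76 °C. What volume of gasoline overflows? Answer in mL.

31.8 mL

The cup also expands: β_container ≈ 3α = 2.811×10⁻⁵ /K
Net overflow = V₀(β_liq − 3α_cont)ΔT
β − 3α = 9.64×10⁻⁴ − 2.811×10⁻⁵ = 9.3589×10⁻⁴ /K; ΔT = 19.11 K
ΔV = 1780 × 9.3589×10⁻⁴ × 19.11 = 31.8 mL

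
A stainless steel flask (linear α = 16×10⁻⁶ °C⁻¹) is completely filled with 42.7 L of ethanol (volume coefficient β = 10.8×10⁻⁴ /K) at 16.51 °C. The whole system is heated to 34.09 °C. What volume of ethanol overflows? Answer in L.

The flask also expands: β_container ≈ 3α = 4.8×10⁻⁵ /K
Net overflow = V₀(β_liq − 3α_cont)ΔT
β − 3α = 1.08×10⁻³ − 4.8×10⁻⁵ = 1.032×10⁻³ /K; ΔT = 17.58 K
ΔV = 42.7 × 1.032×10⁻³ × 17.58 = 0.775 L

0.775 L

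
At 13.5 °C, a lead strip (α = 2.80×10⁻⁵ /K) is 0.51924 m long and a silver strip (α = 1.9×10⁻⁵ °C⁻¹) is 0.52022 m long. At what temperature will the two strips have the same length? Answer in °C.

L₁(1 + α₁ΔT) = L₂(1 + α₂ΔT) ⇒ ΔT = (L₂ − L₁)/(α₁L₁ − α₂L₂)
L₂ − L₁ = 0.52022 − 0.51924 = 9.80×10⁻⁴ m
α₁L₁ − α₂L₂ = 2.80×10⁻⁵×0.51924 − 1.9×10⁻⁵×0.52022 = 4.65454×10⁻⁶ m/K
ΔT = 9.80×10⁻⁴ / 4.65454×10⁻⁶ = 210.547 K
T = 13.5 + 210.547 = 224.047 °C

T = 224.0 °C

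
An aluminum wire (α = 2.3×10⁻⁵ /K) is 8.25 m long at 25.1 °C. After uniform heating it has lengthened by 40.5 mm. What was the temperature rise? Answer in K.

ΔT = 213 K

ΔL = αL₀ΔT ⇒ ΔT = ΔL / (αL₀)
ΔT = 40.5×10⁻³ m / (2.3×10⁻⁵ × 8.25 m) = 213.44 K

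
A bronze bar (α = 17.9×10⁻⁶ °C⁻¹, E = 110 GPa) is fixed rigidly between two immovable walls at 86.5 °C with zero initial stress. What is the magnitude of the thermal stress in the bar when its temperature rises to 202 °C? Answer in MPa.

Fully constrained: the free strain ε = αΔT is blocked, so σ = Eε = EαΔT.
|ΔT| = 115.5 K
σ = 110×10⁹ × 17.9×10⁻⁶ × 115.5 = 2.27×10⁸ Pa

σ = 227 MPa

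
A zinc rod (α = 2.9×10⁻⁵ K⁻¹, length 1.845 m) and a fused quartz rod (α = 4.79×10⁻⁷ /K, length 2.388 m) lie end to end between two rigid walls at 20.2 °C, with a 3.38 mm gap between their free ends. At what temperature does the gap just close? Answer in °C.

T = 82.0 °C

α₁L₁ = 5.3505×10⁻⁵ m/K, α₂L₂ = 1.143852×10⁻⁶ m/K → total 5.4648852×10⁻⁵ m/K
ΔT = g/(α₁L₁+α₂L₂) = 3.38×10⁻³ / 5.4648852×10⁻⁵ = 61.849 K
T = 20.2 + 61.849 = 82.049 °C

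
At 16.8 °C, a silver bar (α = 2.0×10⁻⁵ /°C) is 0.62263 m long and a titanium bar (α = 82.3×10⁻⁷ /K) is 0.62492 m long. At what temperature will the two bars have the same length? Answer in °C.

T = 330.1 °C

L₁(1 + α₁ΔT) = L₂(1 + α₂ΔT) ⇒ ΔT = (L₂ − L₁)/(α₁L₁ − α₂L₂)
L₂ − L₁ = 0.62492 − 0.62263 = 2.29×10⁻³ m
α₁L₁ − α₂L₂ = 2.0×10⁻⁵×0.62263 − 82.3×10⁻⁷×0.62492 = 7.3095084×10⁻⁶ m/K
ΔT = 2.29×10⁻³ / 7.3095084×10⁻⁶ = 313.291 K
T = 16.8 + 313.291 = 330.091 °C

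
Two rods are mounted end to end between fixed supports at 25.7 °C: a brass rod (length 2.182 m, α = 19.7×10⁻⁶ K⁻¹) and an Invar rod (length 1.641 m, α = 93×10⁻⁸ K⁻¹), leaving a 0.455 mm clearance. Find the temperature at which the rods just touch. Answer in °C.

T = 35.9 °C

Gap closes when ΔL₁ + ΔL₂ = 0.455 mm = 4.55×10⁻⁴ m
(α₁L₁ + α₂L₂)ΔT = g
α₁L₁ + α₂L₂ = 19.7×10⁻⁶×2.182 + 93×10⁻⁸×1.641 = 4.451153×10⁻⁵ m/K
ΔT = 4.55×10⁻⁴ / 4.451153×10⁻⁵ = 10.222 K
T = 25.7 + 10.222 = 35.922 °C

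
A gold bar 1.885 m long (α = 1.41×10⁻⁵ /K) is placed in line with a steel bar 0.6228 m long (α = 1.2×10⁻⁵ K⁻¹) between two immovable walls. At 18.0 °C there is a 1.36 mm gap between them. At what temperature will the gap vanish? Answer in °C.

α₁L₁ = 2.65785×10⁻⁵ m/K, α₂L₂ = 7.4736×10⁻⁶ m/K → total 3.40521×10⁻⁵ m/K
ΔT = g/(α₁L₁+α₂L₂) = 1.36×10⁻³ / 3.40521×10⁻⁵ = 39.939 K
T = 18.0 + 39.939 = 57.939 °C

T = 57.9 °C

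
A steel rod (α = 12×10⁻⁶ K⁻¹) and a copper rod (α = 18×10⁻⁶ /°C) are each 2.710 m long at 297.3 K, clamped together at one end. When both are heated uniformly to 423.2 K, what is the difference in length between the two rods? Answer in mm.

2.05 mm

ΔT = 125.9 K
steel: ΔL = 12×10⁻⁶ × 2.710 m × 125.9 = 4.0943×10⁻³ m = 4.0943 mm
copper: ΔL = 18×10⁻⁶ × 2.710 m × 125.9 = 6.1414×10⁻³ m = 6.1414 mm
difference = 6.1414 − 4.0943 = 2.0471 mm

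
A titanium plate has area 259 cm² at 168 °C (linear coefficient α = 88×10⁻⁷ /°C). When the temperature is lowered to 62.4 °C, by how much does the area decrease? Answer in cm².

Area coefficient ≈ 2α; |ΔT| = 105.6 K
ΔA = 2αA₀ΔT = 2(88×10⁻⁷)(259)(105.6) = 0.481 cm²

ΔA = 0.481 cm²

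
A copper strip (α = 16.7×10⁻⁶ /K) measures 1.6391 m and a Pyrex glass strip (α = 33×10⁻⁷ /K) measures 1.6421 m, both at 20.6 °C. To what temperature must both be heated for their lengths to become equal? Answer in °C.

T = 157.2 °C

Equal length when α₁L₁ΔT − α₂L₂ΔT = L₂ − L₁ = 3.00×10⁻³ m
α₁L₁ = 2.737297×10⁻⁵, α₂L₂ = 5.41893×10⁻⁶ → Δ(αL) = 2.195404×10⁻⁵ m/K
ΔT = 3.00×10⁻³ / 2.195404×10⁻⁵ = 136.649 K, so T = 20.6 + 136.649 = 157.249 °C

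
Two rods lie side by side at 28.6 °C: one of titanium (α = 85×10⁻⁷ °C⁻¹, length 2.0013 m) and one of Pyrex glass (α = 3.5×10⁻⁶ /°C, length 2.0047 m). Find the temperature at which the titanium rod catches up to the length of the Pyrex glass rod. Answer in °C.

T = 368.8 °C

Equal length when α₁L₁ΔT − α₂L₂ΔT = L₂ − L₁ = 3.40×10⁻³ m
α₁L₁ = 1.701105×10⁻⁵, α₂L₂ = 7.01645×10⁻⁶ → Δ(αL) = 9.9946×10⁻⁶ m/K
ΔT = 3.40×10⁻³ / 9.9946×10⁻⁶ = 340.184 K, so T = 28.6 + 340.184 = 368.784 °C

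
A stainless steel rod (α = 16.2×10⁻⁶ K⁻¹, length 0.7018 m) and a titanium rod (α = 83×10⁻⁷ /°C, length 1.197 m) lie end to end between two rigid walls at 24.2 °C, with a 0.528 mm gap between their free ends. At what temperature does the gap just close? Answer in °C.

α₁L₁ = 1.136916×10⁻⁵ m/K, α₂L₂ = 9.9351×10⁻⁶ m/K → total 2.130426×10⁻⁵ m/K
ΔT = g/(α₁L₁+α₂L₂) = 5.28×10⁻⁴ / 2.130426×10⁻⁵ = 24.784 K
T = 24.2 + 24.784 = 48.984 °C

T = 49.0 °C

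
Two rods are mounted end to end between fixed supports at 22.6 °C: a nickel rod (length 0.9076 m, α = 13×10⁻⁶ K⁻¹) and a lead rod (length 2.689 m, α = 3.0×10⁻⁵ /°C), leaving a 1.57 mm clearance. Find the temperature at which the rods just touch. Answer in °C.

α₁L₁ = 1.17988×10⁻⁵ m/K, α₂L₂ = 8.067×10⁻⁵ m/K → total 9.24688×10⁻⁵ m/K
ΔT = g/(α₁L₁+α₂L₂) = 1.57×10⁻³ / 9.24688×10⁻⁵ = 16.979 K
T = 22.6 + 16.979 = 39.579 °C

T = 39.6 °C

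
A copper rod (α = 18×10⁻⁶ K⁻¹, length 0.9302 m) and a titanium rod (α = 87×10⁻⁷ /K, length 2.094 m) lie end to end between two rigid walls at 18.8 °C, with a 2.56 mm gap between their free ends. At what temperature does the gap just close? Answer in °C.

α₁L₁ = 1.67436×10⁻⁵ m/K, α₂L₂ = 1.82178×10⁻⁵ m/K → total 3.49614×10⁻⁵ m/K
ΔT = g/(α₁L₁+α₂L₂) = 2.56×10⁻³ / 3.49614×10⁻⁵ = 73.224 K
T = 18.8 + 73.224 = 92.024 °C

T = 92.0 °C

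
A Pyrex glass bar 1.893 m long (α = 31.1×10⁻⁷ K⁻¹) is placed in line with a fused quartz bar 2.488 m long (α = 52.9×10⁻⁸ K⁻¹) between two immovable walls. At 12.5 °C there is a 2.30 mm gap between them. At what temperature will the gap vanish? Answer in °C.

α₁L₁ = 5.88723×10⁻⁶ m/K, α₂L₂ = 1.316152×10⁻⁶ m/K → total 7.203382×10⁻⁶ m/K
ΔT = g/(α₁L₁+α₂L₂) = 2.30×10⁻³ / 7.203382×10⁻⁶ = 319.29 K
T = 12.5 + 319.29 = 331.79 °C

T = 332 °C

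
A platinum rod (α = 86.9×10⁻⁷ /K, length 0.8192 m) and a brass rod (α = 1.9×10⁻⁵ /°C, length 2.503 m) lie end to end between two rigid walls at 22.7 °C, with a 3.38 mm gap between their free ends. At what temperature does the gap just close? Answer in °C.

T = 84.5 °C

Gap closes when ΔL₁ + ΔL₂ = 3.38 mm = 3.38×10⁻³ m
(α₁L₁ + α₂L₂)ΔT = g
α₁L₁ + α₂L₂ = 86.9×10⁻⁷×0.8192 + 1.9×10⁻⁵×2.503 = 5.4675848×10⁻⁵ m/K
ΔT = 3.38×10⁻³ / 5.4675848×10⁻⁵ = 61.819 K
T = 22.7 + 61.819 = 84.519 °C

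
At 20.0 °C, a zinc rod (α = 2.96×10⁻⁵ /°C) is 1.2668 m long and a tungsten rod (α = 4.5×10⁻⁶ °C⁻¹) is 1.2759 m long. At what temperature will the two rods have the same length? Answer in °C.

T = 306.6 °C

Equal length when α₁L₁ΔT − α₂L₂ΔT = L₂ − L₁ = 9.10×10⁻³ m
α₁L₁ = 3.749728×10⁻⁵, α₂L₂ = 5.74155×10⁻⁶ → Δ(αL) = 3.175573×10⁻⁵ m/K
ΔT = 9.10×10⁻³ / 3.175573×10⁻⁵ = 286.562 K, so T = 20.0 + 286.562 = 306.562 °C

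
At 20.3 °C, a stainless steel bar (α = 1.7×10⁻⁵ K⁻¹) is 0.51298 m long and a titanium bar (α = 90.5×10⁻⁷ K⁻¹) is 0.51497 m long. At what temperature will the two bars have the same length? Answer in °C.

Equal length when α₁L₁ΔT − α₂L₂ΔT = L₂ − L₁ = 1.99×10⁻³ m
α₁L₁ = 8.72066×10⁻⁶, α₂L₂ = 4.6604785×10⁻⁶ → Δ(αL) = 4.0601815×10⁻⁶ m/K
ΔT = 1.99×10⁻³ / 4.0601815×10⁻⁶ = 490.126 K, so T = 20.3 + 490.126 = 510.426 °C

T = 510.4 °C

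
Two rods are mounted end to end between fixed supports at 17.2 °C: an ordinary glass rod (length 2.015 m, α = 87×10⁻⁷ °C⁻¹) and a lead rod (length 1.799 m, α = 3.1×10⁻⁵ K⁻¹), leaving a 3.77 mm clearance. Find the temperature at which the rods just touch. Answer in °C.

T = 68.6 °C

α₁L₁ = 1.75305×10⁻⁵ m/K, α₂L₂ = 5.5769×10⁻⁵ m/K → total 7.32995×10⁻⁵ m/K
ΔT = g/(α₁L₁+α₂L₂) = 3.77×10⁻³ / 7.32995×10⁻⁵ = 51.433 K
T = 17.2 + 51.433 = 68.633 °C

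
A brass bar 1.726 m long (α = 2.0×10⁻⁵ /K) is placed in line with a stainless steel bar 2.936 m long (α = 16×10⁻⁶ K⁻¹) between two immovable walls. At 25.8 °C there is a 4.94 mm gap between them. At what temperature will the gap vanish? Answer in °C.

Gap closes when ΔL₁ + ΔL₂ = 4.94 mm = 4.94×10⁻³ m
(α₁L₁ + α₂L₂)ΔT = g
α₁L₁ + α₂L₂ = 2.0×10⁻⁵×1.726 + 16×10⁻⁶×2.936 = 8.1496×10⁻⁵ m/K
ΔT = 4.94×10⁻³ / 8.1496×10⁻⁵ = 60.616 K
T = 25.8 + 60.616 = 86.416 °C

T = 86.4 °C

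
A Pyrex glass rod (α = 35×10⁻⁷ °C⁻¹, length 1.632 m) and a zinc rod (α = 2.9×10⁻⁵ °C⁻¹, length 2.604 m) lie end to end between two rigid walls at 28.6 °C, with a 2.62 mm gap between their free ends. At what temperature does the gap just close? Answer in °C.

T = 60.9 °C

α₁L₁ = 5.712×10⁻⁶ m/K, α₂L₂ = 7.5516×10⁻⁵ m/K → total 8.1228×10⁻⁵ m/K
ΔT = g/(α₁L₁+α₂L₂) = 2.62×10⁻³ / 8.1228×10⁻⁵ = 32.255 K
T = 28.6 + 32.255 = 60.855 °C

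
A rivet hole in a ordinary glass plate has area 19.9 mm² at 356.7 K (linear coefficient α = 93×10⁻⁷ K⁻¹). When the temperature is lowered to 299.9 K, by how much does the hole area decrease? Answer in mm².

Area coefficient ≈ 2α; |ΔT| = 56.8 K
ΔA = 2αA₀ΔT = 2(93×10⁻⁷)(19.9)(56.8) = 0.0210 mm²

ΔA = 0.0210 mm²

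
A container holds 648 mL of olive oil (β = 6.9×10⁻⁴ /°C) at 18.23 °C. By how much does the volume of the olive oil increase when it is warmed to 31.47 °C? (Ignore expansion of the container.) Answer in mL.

|ΔT| = |31.47 − 18.23| = 13.24 K
ΔV = βV₀ΔT = (6.9×10⁻⁴)(648)(13.24) = 5.92 mL

ΔV = 5.92 mL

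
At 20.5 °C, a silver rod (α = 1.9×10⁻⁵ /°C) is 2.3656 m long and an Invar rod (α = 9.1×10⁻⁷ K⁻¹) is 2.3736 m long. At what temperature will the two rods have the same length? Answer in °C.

Equal length when α₁L₁ΔT − α₂L₂ΔT = L₂ − L₁ = 8.00×10⁻³ m
α₁L₁ = 4.49464×10⁻⁵, α₂L₂ = 2.159976×10⁻⁶ → Δ(αL) = 4.2786424×10⁻⁵ m/K
ΔT = 8.00×10⁻³ / 4.2786424×10⁻⁵ = 186.975 K, so T = 20.5 + 186.975 = 207.475 °C

T = 207.5 °C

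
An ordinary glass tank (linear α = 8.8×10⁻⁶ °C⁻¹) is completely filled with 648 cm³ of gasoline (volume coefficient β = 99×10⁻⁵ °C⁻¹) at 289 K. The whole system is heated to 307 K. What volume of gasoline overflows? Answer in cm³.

The tank also expands: β_container ≈ 3α = 2.64×10⁻⁵ /K
Net overflow = V₀(β_liq − 3α_cont)ΔT
β − 3α = 9.90×10⁻⁴ − 2.64×10⁻⁵ = 9.636×10⁻⁴ /K; ΔT = 18 K
ΔV = 648 × 9.636×10⁻⁴ × 18 = 11.2 cm³

11.2 cm³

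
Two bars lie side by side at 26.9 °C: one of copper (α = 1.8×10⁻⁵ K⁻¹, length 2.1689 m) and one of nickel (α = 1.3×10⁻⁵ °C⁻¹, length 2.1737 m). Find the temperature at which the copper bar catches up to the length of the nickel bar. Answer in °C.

T = 472.1 °C

Equal length when α₁L₁ΔT − α₂L₂ΔT = L₂ − L₁ = 4.80×10⁻³ m
α₁L₁ = 3.90402×10⁻⁵, α₂L₂ = 2.82581×10⁻⁵ → Δ(αL) = 1.07821×10⁻⁵ m/K
ΔT = 4.80×10⁻³ / 1.07821×10⁻⁵ = 445.182 K, so T = 26.9 + 445.182 = 472.082 °C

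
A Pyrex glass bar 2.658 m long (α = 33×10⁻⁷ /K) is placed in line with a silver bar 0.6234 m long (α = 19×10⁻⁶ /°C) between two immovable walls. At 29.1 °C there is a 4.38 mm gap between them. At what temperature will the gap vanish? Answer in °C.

T = 242 °C

α₁L₁ = 8.7714×10⁻⁶ m/K, α₂L₂ = 1.18446×10⁻⁵ m/K → total 2.0616×10⁻⁵ m/K
ΔT = g/(α₁L₁+α₂L₂) = 4.38×10⁻³ / 2.0616×10⁻⁵ = 212.46 K
T = 29.1 + 212.46 = 241.56 °C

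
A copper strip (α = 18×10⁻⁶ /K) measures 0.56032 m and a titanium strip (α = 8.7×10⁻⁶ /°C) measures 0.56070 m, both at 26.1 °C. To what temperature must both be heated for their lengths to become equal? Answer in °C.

T = 99.07 °C

L₁(1 + α₁ΔT) = L₂(1 + α₂ΔT) ⇒ ΔT = (L₂ − L₁)/(α₁L₁ − α₂L₂)
L₂ − L₁ = 0.56070 − 0.56032 = 3.80×10⁻⁴ m
α₁L₁ − α₂L₂ = 18×10⁻⁶×0.56032 − 8.7×10⁻⁶×0.56070 = 5.20767×10⁻⁶ m/K
ΔT = 3.80×10⁻⁴ / 5.20767×10⁻⁶ = 72.9693 K
T = 26.1 + 72.9693 = 99.0693 °C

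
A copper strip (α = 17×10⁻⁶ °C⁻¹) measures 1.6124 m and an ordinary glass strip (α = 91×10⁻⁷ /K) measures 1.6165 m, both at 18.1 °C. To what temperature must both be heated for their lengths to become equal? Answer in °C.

T = 340.9 °C

Equal length when α₁L₁ΔT − α₂L₂ΔT = L₂ − L₁ = 4.10×10⁻³ m
α₁L₁ = 2.74108×10⁻⁵, α₂L₂ = 1.471015×10⁻⁵ → Δ(αL) = 1.270065×10⁻⁵ m/K
ΔT = 4.10×10⁻³ / 1.270065×10⁻⁵ = 322.818 K, so T = 18.1 + 322.818 = 340.918 °C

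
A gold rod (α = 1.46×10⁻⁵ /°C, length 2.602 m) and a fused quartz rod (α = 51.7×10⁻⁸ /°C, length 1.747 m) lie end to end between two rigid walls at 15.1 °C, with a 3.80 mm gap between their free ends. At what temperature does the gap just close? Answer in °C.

T = 113 °C

Gap closes when ΔL₁ + ΔL₂ = 3.80 mm = 3.80×10⁻³ m
(α₁L₁ + α₂L₂)ΔT = g
α₁L₁ + α₂L₂ = 1.46×10⁻⁵×2.602 + 51.7×10⁻⁸×1.747 = 3.8892399×10⁻⁵ m/K
ΔT = 3.80×10⁻³ / 3.8892399×10⁻⁵ = 97.71 K
T = 15.1 + 97.71 = 112.81 °C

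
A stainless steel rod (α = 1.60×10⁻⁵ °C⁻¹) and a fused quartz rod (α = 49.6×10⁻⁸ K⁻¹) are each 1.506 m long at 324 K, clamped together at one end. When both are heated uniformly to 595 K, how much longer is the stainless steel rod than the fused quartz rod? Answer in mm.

6.33 mm

ΔT = 271 K
stainless steel: ΔL = 1.60×10⁻⁵ × 1.506 m × 271 = 6.5300×10⁻³ m = 6.5300 mm
fused quartz: ΔL = 49.6×10⁻⁸ × 1.506 m × 271 = 2.0243×10⁻⁴ m = 0.20243 mm
difference = 6.5300 − 0.20243 = 6.32757 mm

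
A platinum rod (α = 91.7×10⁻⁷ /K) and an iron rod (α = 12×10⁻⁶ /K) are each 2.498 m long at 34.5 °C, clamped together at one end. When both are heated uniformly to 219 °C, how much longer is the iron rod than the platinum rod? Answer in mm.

1.30 mm

ΔT = 184.5 K
platinum: ΔL = 91.7×10⁻⁷ × 2.498 m × 184.5 = 4.2263×10⁻³ m = 4.2263 mm
iron: ΔL = 12×10⁻⁶ × 2.498 m × 184.5 = 5.5306×10⁻³ m = 5.5306 mm
difference = 5.5306 − 4.2263 = 1.3043 mm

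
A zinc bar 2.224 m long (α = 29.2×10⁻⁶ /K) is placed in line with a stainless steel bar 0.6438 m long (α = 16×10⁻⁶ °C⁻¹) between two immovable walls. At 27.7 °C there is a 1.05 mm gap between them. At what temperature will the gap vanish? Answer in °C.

Gap closes when ΔL₁ + ΔL₂ = 1.05 mm = 1.05×10⁻³ m
(α₁L₁ + α₂L₂)ΔT = g
α₁L₁ + α₂L₂ = 29.2×10⁻⁶×2.224 + 16×10⁻⁶×0.6438 = 7.52416×10⁻⁵ m/K
ΔT = 1.05×10⁻³ / 7.52416×10⁻⁵ = 13.955 K
T = 27.7 + 13.955 = 41.655 °C

T = 41.7 °C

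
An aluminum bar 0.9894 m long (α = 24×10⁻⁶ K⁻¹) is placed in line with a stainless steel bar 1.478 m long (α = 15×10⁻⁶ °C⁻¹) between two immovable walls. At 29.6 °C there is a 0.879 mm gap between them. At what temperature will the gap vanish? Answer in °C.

Gap closes when ΔL₁ + ΔL₂ = 0.879 mm = 8.79×10⁻⁴ m
(α₁L₁ + α₂L₂)ΔT = g
α₁L₁ + α₂L₂ = 24×10⁻⁶×0.9894 + 15×10⁻⁶×1.478 = 4.59156×10⁻⁵ m/K
ΔT = 8.79×10⁻⁴ / 4.59156×10⁻⁵ = 19.144 K
T = 29.6 + 19.144 = 48.744 °C

T = 48.7 °C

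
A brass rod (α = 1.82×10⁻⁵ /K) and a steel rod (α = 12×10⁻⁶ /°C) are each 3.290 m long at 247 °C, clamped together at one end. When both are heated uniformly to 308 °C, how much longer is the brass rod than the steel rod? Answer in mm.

ΔT = 61 K
brass: ΔL = 1.82×10⁻⁵ × 3.290 m × 61 = 3.6526×10⁻³ m = 3.6526 mm
steel: ΔL = 12×10⁻⁶ × 3.290 m × 61 = 2.4083×10⁻³ m = 2.4083 mm
difference = 3.6526 − 2.4083 = 1.2443 mm

1.24 mm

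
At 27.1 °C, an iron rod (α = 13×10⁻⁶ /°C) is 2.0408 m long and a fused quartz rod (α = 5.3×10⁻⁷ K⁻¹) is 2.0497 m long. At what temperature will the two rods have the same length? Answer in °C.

Equal length when α₁L₁ΔT − α₂L₂ΔT = L₂ − L₁ = 8.90×10⁻³ m
α₁L₁ = 2.65304×10⁻⁵, α₂L₂ = 1.086341×10⁻⁶ → Δ(αL) = 2.5444059×10⁻⁵ m/K
ΔT = 8.90×10⁻³ / 2.5444059×10⁻⁵ = 349.787 K, so T = 27.1 + 349.787 = 376.887 °C

T = 376.9 °C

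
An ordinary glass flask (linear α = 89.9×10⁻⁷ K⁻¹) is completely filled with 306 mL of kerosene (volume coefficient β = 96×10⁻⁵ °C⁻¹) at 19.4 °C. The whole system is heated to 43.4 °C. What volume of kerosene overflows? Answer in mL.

The flask also expands: β_container ≈ 3α = 2.697×10⁻⁵ /K
Net overflow = V₀(β_liq − 3α_cont)ΔT
β − 3α = 9.60×10⁻⁴ − 2.697×10⁻⁵ = 9.3303×10⁻⁴ /K; ΔT = 24.0 K
ΔV = 306 × 9.3303×10⁻⁴ × 24.0 = 6.85 mL

6.85 mL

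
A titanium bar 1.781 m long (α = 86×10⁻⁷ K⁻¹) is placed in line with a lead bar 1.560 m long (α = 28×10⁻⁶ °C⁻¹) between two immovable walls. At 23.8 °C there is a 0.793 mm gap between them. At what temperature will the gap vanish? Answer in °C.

α₁L₁ = 1.53166×10⁻⁵ m/K, α₂L₂ = 4.368×10⁻⁵ m/K → total 5.89966×10⁻⁵ m/K
ΔT = g/(α₁L₁+α₂L₂) = 7.93×10⁻⁴ / 5.89966×10⁻⁵ = 13.441 K
T = 23.8 + 13.441 = 37.241 °C

T = 37.2 °C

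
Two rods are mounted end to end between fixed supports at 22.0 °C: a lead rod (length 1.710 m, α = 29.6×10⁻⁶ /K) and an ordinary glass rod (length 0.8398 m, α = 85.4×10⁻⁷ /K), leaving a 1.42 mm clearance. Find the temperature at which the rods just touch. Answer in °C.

α₁L₁ = 5.0616×10⁻⁵ m/K, α₂L₂ = 7.171892×10⁻⁶ m/K → total 5.7787892×10⁻⁵ m/K
ΔT = g/(α₁L₁+α₂L₂) = 1.42×10⁻³ / 5.7787892×10⁻⁵ = 24.573 K
T = 22.0 + 24.573 = 46.573 °C

T = 46.6 °C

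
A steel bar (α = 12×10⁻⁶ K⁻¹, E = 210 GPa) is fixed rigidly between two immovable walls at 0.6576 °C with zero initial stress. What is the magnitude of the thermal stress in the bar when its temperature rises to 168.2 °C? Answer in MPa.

Fully constrained: the free strain ε = αΔT is blocked, so σ = Eε = EαΔT.
|ΔT| = 167.5424 K
σ = 210×10⁹ × 12×10⁻⁶ × 167.5424 = 4.22×10⁸ Pa

σ = 422 MPa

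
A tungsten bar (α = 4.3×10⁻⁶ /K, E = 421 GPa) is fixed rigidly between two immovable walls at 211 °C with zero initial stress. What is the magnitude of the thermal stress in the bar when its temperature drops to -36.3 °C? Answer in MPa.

σ = 448 MPa

Fully constrained: the free strain ε = αΔT is blocked, so σ = Eε = EαΔT.
|ΔT| = 247.3 K
σ = 421×10⁹ × 4.3×10⁻⁶ × 247.3 = 4.48×10⁸ Pa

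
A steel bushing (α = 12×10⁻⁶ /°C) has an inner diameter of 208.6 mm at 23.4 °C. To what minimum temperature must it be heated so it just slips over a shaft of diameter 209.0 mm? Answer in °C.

Required Δd = 209.0 − 208.6 = 0.4 mm
Δd = αd₀ΔT ⇒ ΔT = Δd/(αd₀) = 0.4 / (12×10⁻⁶ × 208.6) = 159.80 K
T_min = 23.4 + 159.80 = 183.20 °C

T = 183 °C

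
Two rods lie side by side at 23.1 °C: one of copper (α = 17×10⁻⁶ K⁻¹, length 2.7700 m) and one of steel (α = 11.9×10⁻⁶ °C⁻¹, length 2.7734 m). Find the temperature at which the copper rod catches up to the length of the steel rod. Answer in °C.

Equal length when α₁L₁ΔT − α₂L₂ΔT = L₂ − L₁ = 3.40×10⁻³ m
α₁L₁ = 4.709×10⁻⁵, α₂L₂ = 3.300346×10⁻⁵ → Δ(αL) = 1.408654×10⁻⁵ m/K
ΔT = 3.40×10⁻³ / 1.408654×10⁻⁵ = 241.365 K, so T = 23.1 + 241.365 = 264.465 °C

T = 264.5 °C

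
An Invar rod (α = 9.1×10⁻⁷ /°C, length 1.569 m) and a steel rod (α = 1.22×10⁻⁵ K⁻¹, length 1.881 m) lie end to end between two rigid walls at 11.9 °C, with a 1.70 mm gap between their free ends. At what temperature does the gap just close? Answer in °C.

α₁L₁ = 1.42779×10⁻⁶ m/K, α₂L₂ = 2.29482×10⁻⁵ m/K → total 2.437599×10⁻⁵ m/K
ΔT = g/(α₁L₁+α₂L₂) = 1.70×10⁻³ / 2.437599×10⁻⁵ = 69.741 K
T = 11.9 + 69.741 = 81.641 °C

T = 81.6 °C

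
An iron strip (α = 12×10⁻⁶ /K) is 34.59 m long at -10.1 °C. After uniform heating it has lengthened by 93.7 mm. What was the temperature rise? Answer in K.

ΔT = 226 K

ΔL = αL₀ΔT ⇒ ΔT = ΔL / (αL₀)
ΔT = 93.7×10⁻³ m / (12×10⁻⁶ × 34.59 m) = 225.74 K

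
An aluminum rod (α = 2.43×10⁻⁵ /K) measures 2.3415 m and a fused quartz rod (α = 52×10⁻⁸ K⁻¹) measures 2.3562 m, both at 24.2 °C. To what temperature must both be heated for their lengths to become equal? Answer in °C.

T = 288.2 °C

L₁(1 + α₁ΔT) = L₂(1 + α₂ΔT) ⇒ ΔT = (L₂ − L₁)/(α₁L₁ − α₂L₂)
L₂ − L₁ = 2.3562 − 2.3415 = 1.47×10⁻² m
α₁L₁ − α₂L₂ = 2.43×10⁻⁵×2.3415 − 52×10⁻⁸×2.3562 = 5.5673226×10⁻⁵ m/K
ΔT = 1.47×10⁻² / 5.5673226×10⁻⁵ = 264.041 K
T = 24.2 + 264.041 = 288.241 °C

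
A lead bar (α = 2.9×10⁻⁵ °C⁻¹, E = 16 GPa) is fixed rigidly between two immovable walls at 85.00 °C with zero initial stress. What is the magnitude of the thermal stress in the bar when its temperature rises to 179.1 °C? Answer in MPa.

Fully constrained: the free strain ε = αΔT is blocked, so σ = Eε = EαΔT.
|ΔT| = 94.10 K
σ = 16.0×10⁹ × 2.9×10⁻⁵ × 94.10 = 4.37×10⁷ Pa

σ = 43.7 MPa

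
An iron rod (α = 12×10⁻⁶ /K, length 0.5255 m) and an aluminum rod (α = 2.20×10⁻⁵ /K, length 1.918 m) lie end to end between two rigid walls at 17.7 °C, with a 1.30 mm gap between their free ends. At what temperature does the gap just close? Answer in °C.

α₁L₁ = 6.306×10⁻⁶ m/K, α₂L₂ = 4.2196×10⁻⁵ m/K → total 4.8502×10⁻⁵ m/K
ΔT = g/(α₁L₁+α₂L₂) = 1.30×10⁻³ / 4.8502×10⁻⁵ = 26.803 K
T = 17.7 + 26.803 = 44.503 °C

T = 44.5 °C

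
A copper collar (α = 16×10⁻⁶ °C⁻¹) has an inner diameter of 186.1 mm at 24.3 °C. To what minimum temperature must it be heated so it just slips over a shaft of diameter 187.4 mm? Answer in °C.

T = 461 °C

Required Δd = 187.4 − 186.1 = 1.3 mm
Δd = αd₀ΔT ⇒ ΔT = Δd/(αd₀) = 1.3 / (16×10⁻⁶ × 186.1) = 436.59 K
T_min = 24.3 + 436.59 = 460.89 °C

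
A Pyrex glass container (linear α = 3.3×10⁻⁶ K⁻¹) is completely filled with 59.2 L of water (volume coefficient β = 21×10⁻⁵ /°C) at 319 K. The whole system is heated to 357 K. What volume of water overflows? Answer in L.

0.450 L

The container also expands: β_container ≈ 3α = 9.9×10⁻⁶ /K
Net overflow = V₀(β_liq − 3α_cont)ΔT
β − 3α = 2.10×10⁻⁴ − 9.9×10⁻⁶ = 2.001×10⁻⁴ /K; ΔT = 38 K
ΔV = 59.2 × 2.001×10⁻⁴ × 38 = 0.450 L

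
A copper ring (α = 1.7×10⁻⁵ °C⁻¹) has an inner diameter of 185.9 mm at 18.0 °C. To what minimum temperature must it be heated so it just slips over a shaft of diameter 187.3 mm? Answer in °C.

Required Δd = 187.3 − 185.9 = 1.4 mm
Δd = αd₀ΔT ⇒ ΔT = Δd/(αd₀) = 1.4 / (1.7×10⁻⁵ × 185.9) = 443.00 K
T_min = 18.0 + 443.00 = 461.00 °C

T = 461 °C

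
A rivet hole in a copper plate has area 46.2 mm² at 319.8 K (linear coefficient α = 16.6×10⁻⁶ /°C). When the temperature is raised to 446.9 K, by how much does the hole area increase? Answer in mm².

ΔA = 0.195 mm²

Area coefficient ≈ 2α; |ΔT| = 127.1 K
ΔA = 2αA₀ΔT = 2(16.6×10⁻⁶)(46.2)(127.1) = 0.195 mm²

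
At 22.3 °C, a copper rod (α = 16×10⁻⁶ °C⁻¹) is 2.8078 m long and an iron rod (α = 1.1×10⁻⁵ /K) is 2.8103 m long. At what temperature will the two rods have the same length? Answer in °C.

L₁(1 + α₁ΔT) = L₂(1 + α₂ΔT) ⇒ ΔT = (L₂ − L₁)/(α₁L₁ − α₂L₂)
L₂ − L₁ = 2.8103 − 2.8078 = 2.50×10⁻³ m
α₁L₁ − α₂L₂ = 16×10⁻⁶×2.8078 − 1.1×10⁻⁵×2.8103 = 1.40115×10⁻⁵ m/K
ΔT = 2.50×10⁻³ / 1.40115×10⁻⁵ = 178.425 K
T = 22.3 + 178.425 = 200.725 °C

T = 200.7 °C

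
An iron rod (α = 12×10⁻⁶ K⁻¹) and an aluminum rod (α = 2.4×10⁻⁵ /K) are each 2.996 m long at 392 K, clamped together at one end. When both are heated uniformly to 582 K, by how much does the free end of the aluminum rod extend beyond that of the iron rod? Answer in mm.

ΔT = 190 K
iron: ΔL = 12×10⁻⁶ × 2.996 m × 190 = 6.8309×10⁻³ m = 6.8309 mm
aluminum: ΔL = 2.4×10⁻⁵ × 2.996 m × 190 = 1.3662×10⁻² m = 13.662 mm
difference = 13.662 − 6.8309 = 6.8311 mm

6.83 mm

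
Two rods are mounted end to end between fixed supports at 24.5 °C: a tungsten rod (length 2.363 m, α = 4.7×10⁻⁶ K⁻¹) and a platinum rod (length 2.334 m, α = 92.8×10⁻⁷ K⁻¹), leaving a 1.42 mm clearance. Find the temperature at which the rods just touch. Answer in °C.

T = 67.8 °C

Gap closes when ΔL₁ + ΔL₂ = 1.42 mm = 1.42×10⁻³ m
(α₁L₁ + α₂L₂)ΔT = g
α₁L₁ + α₂L₂ = 4.7×10⁻⁶×2.363 + 92.8×10⁻⁷×2.334 = 3.276562×10⁻⁵ m/K
ΔT = 1.42×10⁻³ / 3.276562×10⁻⁵ = 43.338 K
T = 24.5 + 43.338 = 67.838 °C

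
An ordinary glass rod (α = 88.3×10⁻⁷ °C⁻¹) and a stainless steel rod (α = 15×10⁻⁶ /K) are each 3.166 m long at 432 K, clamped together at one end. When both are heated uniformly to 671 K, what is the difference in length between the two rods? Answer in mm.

4.67 mm

ΔT = 239 K
ordinary glass: ΔL = 88.3×10⁻⁷ × 3.166 m × 239 = 6.6814×10⁻³ m = 6.6814 mm
stainless steel: ΔL = 15×10⁻⁶ × 3.166 m × 239 = 1.1350×10⁻² m = 11.350 mm
difference = 11.350 − 6.6814 = 4.6686 mm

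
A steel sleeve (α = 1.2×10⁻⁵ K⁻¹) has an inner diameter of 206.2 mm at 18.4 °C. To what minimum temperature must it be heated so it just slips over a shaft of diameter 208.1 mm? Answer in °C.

T = 786 °C

Required Δd = 208.1 − 206.2 = 1.9 mm
Δd = αd₀ΔT ⇒ ΔT = Δd/(αd₀) = 1.9 / (1.2×10⁻⁵ × 206.2) = 767.86 K
T_min = 18.4 + 767.86 = 786.26 °C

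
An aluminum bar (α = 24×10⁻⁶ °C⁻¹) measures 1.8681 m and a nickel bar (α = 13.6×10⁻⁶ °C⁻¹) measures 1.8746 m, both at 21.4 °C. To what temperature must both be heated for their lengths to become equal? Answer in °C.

Equal length when α₁L₁ΔT − α₂L₂ΔT = L₂ − L₁ = 6.50×10⁻³ m
α₁L₁ = 4.48344×10⁻⁵, α₂L₂ = 2.549456×10⁻⁵ → Δ(αL) = 1.933984×10⁻⁵ m/K
ΔT = 6.50×10⁻³ / 1.933984×10⁻⁵ = 336.094 K, so T = 21.4 + 336.094 = 357.494 °C

T = 357.5 °C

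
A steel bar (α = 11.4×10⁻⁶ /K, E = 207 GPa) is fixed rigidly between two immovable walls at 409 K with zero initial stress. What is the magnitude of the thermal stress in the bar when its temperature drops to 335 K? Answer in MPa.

σ = 175 MPa

Fully constrained: the free strain ε = αΔT is blocked, so σ = Eε = EαΔT.
|ΔT| = 74 K
σ = 207×10⁹ × 11.4×10⁻⁶ × 74 = 1.75×10⁸ Pa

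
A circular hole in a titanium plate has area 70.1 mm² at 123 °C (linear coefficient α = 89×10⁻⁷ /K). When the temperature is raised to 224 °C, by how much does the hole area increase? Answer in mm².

ΔA = 0.126 mm²

Area coefficient ≈ 2α; |ΔT| = 101 K
ΔA = 2αA₀ΔT = 2(89×10⁻⁷)(70.1)(101) = 0.126 mm²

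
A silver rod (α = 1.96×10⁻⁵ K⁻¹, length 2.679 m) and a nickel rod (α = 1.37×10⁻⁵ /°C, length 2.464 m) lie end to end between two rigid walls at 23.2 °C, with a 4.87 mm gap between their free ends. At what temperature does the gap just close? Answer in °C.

α₁L₁ = 5.25084×10⁻⁵ m/K, α₂L₂ = 3.37568×10⁻⁵ m/K → total 8.62652×10⁻⁵ m/K
ΔT = g/(α₁L₁+α₂L₂) = 4.87×10⁻³ / 8.62652×10⁻⁵ = 56.454 K
T = 23.2 + 56.454 = 79.654 °C

T = 79.7 °C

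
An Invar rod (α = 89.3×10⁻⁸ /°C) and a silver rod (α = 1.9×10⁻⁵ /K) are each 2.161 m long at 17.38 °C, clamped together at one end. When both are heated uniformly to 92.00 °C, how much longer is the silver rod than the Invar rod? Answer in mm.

ΔT = 74.62 K
Invar: ΔL = 89.3×10⁻⁸ × 2.161 m × 74.62 = 1.4400×10⁻⁴ m = 0.14400 mm
silver: ΔL = 1.9×10⁻⁵ × 2.161 m × 74.62 = 3.0638×10⁻³ m = 3.0638 mm
difference = 3.0638 − 0.14400 = 2.9198 mm

2.92 mm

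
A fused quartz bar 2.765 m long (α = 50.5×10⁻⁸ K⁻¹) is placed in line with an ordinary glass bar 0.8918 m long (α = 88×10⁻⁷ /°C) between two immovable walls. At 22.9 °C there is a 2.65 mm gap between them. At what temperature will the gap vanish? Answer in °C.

T = 310 °C

α₁L₁ = 1.396325×10⁻⁶ m/K, α₂L₂ = 7.84784×10⁻⁶ m/K → total 9.244165×10⁻⁶ m/K
ΔT = g/(α₁L₁+α₂L₂) = 2.65×10⁻³ / 9.244165×10⁻⁶ = 286.67 K
T = 22.9 + 286.67 = 309.57 °C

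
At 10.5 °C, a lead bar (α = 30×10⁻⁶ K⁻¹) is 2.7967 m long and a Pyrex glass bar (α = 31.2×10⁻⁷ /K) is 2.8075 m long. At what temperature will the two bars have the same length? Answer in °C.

Equal length when α₁L₁ΔT − α₂L₂ΔT = L₂ − L₁ = 1.08×10⁻² m
α₁L₁ = 8.3901×10⁻⁵, α₂L₂ = 8.7594×10⁻⁶ → Δ(αL) = 7.51416×10⁻⁵ m/K
ΔT = 1.08×10⁻² / 7.51416×10⁻⁵ = 143.729 K, so T = 10.5 + 143.729 = 154.229 °C

T = 154.2 °C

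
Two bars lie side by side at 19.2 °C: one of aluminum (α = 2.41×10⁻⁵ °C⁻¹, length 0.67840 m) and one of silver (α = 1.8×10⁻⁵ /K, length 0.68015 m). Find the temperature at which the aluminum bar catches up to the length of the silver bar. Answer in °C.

L₁(1 + α₁ΔT) = L₂(1 + α₂ΔT) ⇒ ΔT = (L₂ − L₁)/(α₁L₁ − α₂L₂)
L₂ − L₁ = 0.68015 − 0.67840 = 1.75×10⁻³ m
α₁L₁ − α₂L₂ = 2.41×10⁻⁵×0.67840 − 1.8×10⁻⁵×0.68015 = 4.10674×10⁻⁶ m/K
ΔT = 1.75×10⁻³ / 4.10674×10⁻⁶ = 426.129 K
T = 19.2 + 426.129 = 445.329 °C

T = 445.3 °C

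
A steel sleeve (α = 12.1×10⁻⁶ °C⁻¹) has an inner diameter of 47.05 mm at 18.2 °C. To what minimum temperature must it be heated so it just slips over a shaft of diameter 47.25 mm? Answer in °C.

T = 370 °C

Required Δd = 47.25 − 47.05 = 0.20 mm
Δd = αd₀ΔT ⇒ ΔT = Δd/(αd₀) = 0.20 / (12.1×10⁻⁶ × 47.05) = 351.31 K
T_min = 18.2 + 351.31 = 369.51 °C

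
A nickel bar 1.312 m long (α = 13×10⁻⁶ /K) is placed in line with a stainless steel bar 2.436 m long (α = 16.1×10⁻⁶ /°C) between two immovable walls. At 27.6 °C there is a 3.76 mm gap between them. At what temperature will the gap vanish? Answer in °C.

Gap closes when ΔL₁ + ΔL₂ = 3.76 mm = 3.76×10⁻³ m
(α₁L₁ + α₂L₂)ΔT = g
α₁L₁ + α₂L₂ = 13×10⁻⁶×1.312 + 16.1×10⁻⁶×2.436 = 5.62756×10⁻⁵ m/K
ΔT = 3.76×10⁻³ / 5.62756×10⁻⁵ = 66.814 K
T = 27.6 + 66.814 = 94.414 °C

T = 94.4 °C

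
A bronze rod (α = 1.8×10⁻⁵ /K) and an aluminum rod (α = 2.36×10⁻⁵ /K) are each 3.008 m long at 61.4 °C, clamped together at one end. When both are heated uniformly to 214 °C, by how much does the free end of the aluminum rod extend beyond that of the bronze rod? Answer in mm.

ΔT = 152.6 K
bronze: ΔL = 1.8×10⁻⁵ × 3.008 m × 152.6 = 8.2624×10⁻³ m = 8.2624 mm
aluminum: ΔL = 2.36×10⁻⁵ × 3.008 m × 152.6 = 1.0833×10⁻² m = 10.833 mm
difference = 10.833 − 8.2624 = 2.5706 mm

2.57 mm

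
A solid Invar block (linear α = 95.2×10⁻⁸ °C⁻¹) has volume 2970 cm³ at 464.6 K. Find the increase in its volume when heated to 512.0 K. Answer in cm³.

Isotropic solid: β ≈ 3α = 2.9×10⁻⁶ /K; ΔT = 47.4 K
ΔV = 3αV₀ΔT = 3(95.2×10⁻⁸)(2970)(47.4) = 0.402 cm³

ΔV = 0.402 cm³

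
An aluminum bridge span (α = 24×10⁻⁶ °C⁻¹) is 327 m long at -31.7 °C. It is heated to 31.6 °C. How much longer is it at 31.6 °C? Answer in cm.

|ΔT| = |31.6 − (-31.7)| = 63.3 K
ΔL = αL₀ΔT = (24×10⁻⁶)(327)(63.3) = 4.97×10⁻¹ m

ΔL = 49.7 cm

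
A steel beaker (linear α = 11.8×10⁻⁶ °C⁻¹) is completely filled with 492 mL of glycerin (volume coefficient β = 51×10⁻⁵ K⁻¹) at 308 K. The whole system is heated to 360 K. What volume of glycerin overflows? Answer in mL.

12.1 mL

The beaker also expands: β_container ≈ 3α = 3.54×10⁻⁵ /K
Net overflow = V₀(β_liq − 3α_cont)ΔT
β − 3α = 5.10×10⁻⁴ − 3.54×10⁻⁵ = 4.746×10⁻⁴ /K; ΔT = 52 K
ΔV = 492 × 4.746×10⁻⁴ × 52 = 12.1 mL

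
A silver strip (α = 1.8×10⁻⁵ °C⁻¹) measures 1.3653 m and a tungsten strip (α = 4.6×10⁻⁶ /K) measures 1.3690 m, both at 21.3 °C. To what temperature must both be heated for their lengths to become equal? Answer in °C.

Equal length when α₁L₁ΔT − α₂L₂ΔT = L₂ − L₁ = 3.70×10⁻³ m
α₁L₁ = 2.45754×10⁻⁵, α₂L₂ = 6.2974×10⁻⁶ → Δ(αL) = 1.8278×10⁻⁵ m/K
ΔT = 3.70×10⁻³ / 1.8278×10⁻⁵ = 202.429 K, so T = 21.3 + 202.429 = 223.729 °C

T = 223.7 °C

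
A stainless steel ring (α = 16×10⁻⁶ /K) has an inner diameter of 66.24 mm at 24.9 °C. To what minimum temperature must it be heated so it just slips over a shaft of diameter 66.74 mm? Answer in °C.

T = 497 °C

Required Δd = 66.74 − 66.24 = 0.50 mm
Δd = αd₀ΔT ⇒ ΔT = Δd/(αd₀) = 0.50 / (16×10⁻⁶ × 66.24) = 471.77 K
T_min = 24.9 + 471.77 = 496.67 °C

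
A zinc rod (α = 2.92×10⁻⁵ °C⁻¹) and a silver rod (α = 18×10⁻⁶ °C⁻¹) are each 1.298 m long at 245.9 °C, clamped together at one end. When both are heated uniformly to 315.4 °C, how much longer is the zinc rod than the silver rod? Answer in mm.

ΔT = 69.5 K
zinc: ΔL = 2.92×10⁻⁵ × 1.298 m × 69.5 = 2.6342×10⁻³ m = 2.6342 mm
silver: ΔL = 18×10⁻⁶ × 1.298 m × 69.5 = 1.6238×10⁻³ m = 1.6238 mm
difference = 2.6342 − 1.6238 = 1.0104 mm

1.01 mm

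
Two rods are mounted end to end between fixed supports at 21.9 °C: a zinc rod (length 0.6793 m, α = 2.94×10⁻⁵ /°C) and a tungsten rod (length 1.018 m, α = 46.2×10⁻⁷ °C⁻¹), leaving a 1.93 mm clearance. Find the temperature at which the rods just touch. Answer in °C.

Gap closes when ΔL₁ + ΔL₂ = 1.93 mm = 1.93×10⁻³ m
(α₁L₁ + α₂L₂)ΔT = g
α₁L₁ + α₂L₂ = 2.94×10⁻⁵×0.6793 + 46.2×10⁻⁷×1.018 = 2.467458×10⁻⁵ m/K
ΔT = 1.93×10⁻³ / 2.467458×10⁻⁵ = 78.22 K
T = 21.9 + 78.22 = 100.12 °C

T = 100 °C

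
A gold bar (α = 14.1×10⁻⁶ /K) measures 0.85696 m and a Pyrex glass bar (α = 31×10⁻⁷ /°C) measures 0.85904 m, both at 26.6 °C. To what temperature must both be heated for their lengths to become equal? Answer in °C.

T = 247.4 °C

Equal length when α₁L₁ΔT − α₂L₂ΔT = L₂ − L₁ = 2.08×10⁻³ m
α₁L₁ = 1.2083136×10⁻⁵, α₂L₂ = 2.663024×10⁻⁶ → Δ(αL) = 9.420112×10⁻⁶ m/K
ΔT = 2.08×10⁻³ / 9.420112×10⁻⁶ = 220.804 K, so T = 26.6 + 220.804 = 247.404 °C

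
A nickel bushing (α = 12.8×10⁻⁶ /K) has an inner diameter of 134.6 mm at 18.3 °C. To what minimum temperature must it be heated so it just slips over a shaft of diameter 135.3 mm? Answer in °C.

Required Δd = 135.3 − 134.6 = 0.7 mm
Δd = αd₀ΔT ⇒ ΔT = Δd/(αd₀) = 0.7 / (12.8×10⁻⁶ × 134.6) = 406.30 K
T_min = 18.3 + 406.30 = 424.60 °C

T = 425 °C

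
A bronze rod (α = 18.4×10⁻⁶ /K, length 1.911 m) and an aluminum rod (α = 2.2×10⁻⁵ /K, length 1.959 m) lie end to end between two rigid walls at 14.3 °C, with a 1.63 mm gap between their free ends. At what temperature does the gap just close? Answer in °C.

T = 35.1 °C

α₁L₁ = 3.51624×10⁻⁵ m/K, α₂L₂ = 4.3098×10⁻⁵ m/K → total 7.82604×10⁻⁵ m/K
ΔT = g/(α₁L₁+α₂L₂) = 1.63×10⁻³ / 7.82604×10⁻⁵ = 20.828 K
T = 14.3 + 20.828 = 35.128 °C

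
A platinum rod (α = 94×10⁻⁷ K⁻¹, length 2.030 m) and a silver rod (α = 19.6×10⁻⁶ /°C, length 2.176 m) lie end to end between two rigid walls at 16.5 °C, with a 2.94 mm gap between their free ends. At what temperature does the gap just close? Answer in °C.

T = 64.1 °C

α₁L₁ = 1.9082×10⁻⁵ m/K, α₂L₂ = 4.26496×10⁻⁵ m/K → total 6.17316×10⁻⁵ m/K
ΔT = g/(α₁L₁+α₂L₂) = 2.94×10⁻³ / 6.17316×10⁻⁵ = 47.626 K
T = 16.5 + 47.626 = 64.126 °C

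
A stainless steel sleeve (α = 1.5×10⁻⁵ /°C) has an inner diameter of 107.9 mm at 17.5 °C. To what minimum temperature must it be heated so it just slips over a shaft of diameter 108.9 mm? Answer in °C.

Required Δd = 108.9 − 107.9 = 1.0 mm
Δd = αd₀ΔT ⇒ ΔT = Δd/(αd₀) = 1.0 / (1.5×10⁻⁵ × 107.9) = 617.86 K
T_min = 17.5 + 617.86 = 635.36 °C

T = 635 °C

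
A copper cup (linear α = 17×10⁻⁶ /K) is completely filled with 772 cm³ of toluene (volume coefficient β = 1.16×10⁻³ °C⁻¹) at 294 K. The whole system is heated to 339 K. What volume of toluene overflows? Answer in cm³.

The cup also expands: β_container ≈ 3α = 5.1×10⁻⁵ /K
Net overflow = V₀(β_liq − 3α_cont)ΔT
β − 3α = 1.16×10⁻³ − 5.1×10⁻⁵ = 1.109×10⁻³ /K; ΔT = 45 K
ΔV = 772 × 1.109×10⁻³ × 45 = 38.5 cm³

38.5 cm³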